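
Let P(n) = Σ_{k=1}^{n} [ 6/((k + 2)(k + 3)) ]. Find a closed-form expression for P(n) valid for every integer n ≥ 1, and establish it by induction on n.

P(n) = 2n/(n + 3)

We claim P(n) = 2n/(n + 3) for all n ≥ 1.
For the base case n = 1: P(1) = 1/2, and the closed form gives 1/2. They agree.
For the inductive step, assume it holds for an arbitrary k ≥ 1, so P(k) = 2k/(k + 3).
Then P(k+1) = P(k) + (6/((k + 3)(k + 4))) = (2k/(k + 3)) + (6/((k + 3)(k + 4))).
Simplifying, P(k+1) = 2(k + 1)/(k + 4) = 2(k+1)/((k+1) + 3),
which is the closed form with n = k+1.
This completes the induction.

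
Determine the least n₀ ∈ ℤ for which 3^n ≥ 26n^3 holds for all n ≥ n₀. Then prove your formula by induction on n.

n₀ = 9

At n = 8: 6561 < 13312, so the inequality fails and n₀ ≥ 9. We prove 3^n ≥ 26n^3 for all n ≥ 9.
When n = 9: 3^n = 19683 and 26n^3 = 18954, so 19683 ≥ 18954.
For the inductive step, assume it holds for an arbitrary i ≥ 9, so 3^i ≥ 26i^3.
Then 3^(i + 1) = 3·(3^i) ≥ 3·(26i^3).
Also, for i ≥ 9 we have 3·(26i^3) ≥ 26(i+1)^3, since 3 ≥ (1 + 1/i)^3 for all i ≥ 9.
Combining, 3^(i + 1) ≥ 26(i+1)^3.
By the principle of mathematical induction, the result holds for all n ≥ 9.
Hence the smallest such n₀ is 9.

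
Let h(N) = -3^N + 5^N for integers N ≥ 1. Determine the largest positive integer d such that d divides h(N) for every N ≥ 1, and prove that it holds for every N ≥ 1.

Computing the first values: h(1) = 2 and h(2) = 16; gcd(2, 16) = 2, so d ≤ 2.
We prove 2 | -3^N + 5^N for all N ≥ 1 by induction on N.
When N = 1: h(1) = 2 = 2·(1), so 2 | h(1).
Inductive step: suppose the statement holds for some m ≥ 1, i.e. 2 | h(m). Then
5^{m+1} − 3^{m+1} = 5·5^m − 3·3^m = 5·(5^m − 3^m) + (2)·3^m. The first term is divisible by 2 by the inductive hypothesis, and the second term (2)·3^m is divisible by 2 since 2 | 2. Hence 2 | h(m+1).
By the principle of mathematical induction, the result holds for all N ≥ 1.
Therefore the largest such d is 2.

d = 2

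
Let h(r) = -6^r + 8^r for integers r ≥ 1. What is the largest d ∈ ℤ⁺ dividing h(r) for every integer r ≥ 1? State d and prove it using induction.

d = 2

Computing the first values: h(1) = 2 and h(2) = 28; gcd(2, 28) = 2, so d ≤ 2.
We prove 2 | -6^r + 8^r for all r ≥ 1 by induction on r.
When r = 1: h(1) = 2 = 2·(1), so 2 | h(1).
Inductive step: assume the claim holds for r = m, i.e. 2 | h(m). Then
8^{m+1} − 6^{m+1} = 8·8^m − 6·6^m = 8·(8^m − 6^m) + (2)·6^m. The first term is divisible by 2 by the inductive hypothesis, and the second term (2)·6^m is divisible by 2 since 2 | 2. Hence 2 | h(m+1).
This completes the induction.
Therefore the largest such d is 2.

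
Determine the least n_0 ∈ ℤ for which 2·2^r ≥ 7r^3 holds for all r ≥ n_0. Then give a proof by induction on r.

At r = 12: 8192 < 12096, so the inequality fails and n_0 ≥ 13. We prove 2·2^r ≥ 7r^3 for all r ≥ 13.
Base case (r = 13): 2·2^r = 16384 and 7r^3 = 15379, so 16384 ≥ 15379.
Inductive step: suppose the statement holds for some j ≥ 13, so 2·2^j ≥ 7j^3.
Then 2·2^(j + 1) = 2·(2·2^j) ≥ 2·(7j^3).
Also, for j ≥ 13 we have 2·(7j^3) ≥ 7(j+1)^3, since 2 ≥ (1 + 1/j)^3 for all j ≥ 13.
Combining, 2·2^(j + 1) ≥ 7(j+1)^3.
By induction, the statement is established for all r ≥ 13.
Hence the smallest such n_0 is 13.

n_0 = 13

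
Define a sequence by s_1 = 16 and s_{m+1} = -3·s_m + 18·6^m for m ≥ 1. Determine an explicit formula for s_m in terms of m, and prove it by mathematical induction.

Computing the first terms: s_1 = 16, s_2 = 60, s_3 = 468. This suggests s_m = 4(-3)^(m - 1) + 2·6^m.
Base case (m = 1): the formula gives 16 = 16 = s_1.
Suppose the result is true for m = p, so s_p = 4(-3)^(p - 1) + 2·6^p.
Then s_{p+1} = -3·s_p + 18·6^p = -3·(4(-3)^(p - 1) + 2·6^p) + 18·6^p = 4(-3)^p + 2·6^(p + 1) = 4(-3)^((p+1) - 1) + 2·6^(p+1),
which is the claimed formula at m = p+1.
By induction, the statement is established for all m ≥ 1.

s_m = 4(-3)^(m - 1) + 2·6^m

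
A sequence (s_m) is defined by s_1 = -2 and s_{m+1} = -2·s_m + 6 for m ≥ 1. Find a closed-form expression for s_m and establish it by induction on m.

Computing the first terms: s_1 = -2, s_2 = 10, s_3 = -14. This suggests s_m = -(-2)^(m + 1) + 2.
Base step (m = 1): the formula gives -2 = -2 = s_1.
For the inductive step, assume it holds for an arbitrary k ≥ 1, so s_k = -(-2)^(k + 1) + 2.
Then s_{k+1} = -2·s_k + 6 = -2·(-(-2)^(k + 1) + 2) + 6 = -(-2)^(k + 2) + 2 = -(-2)^((k+1) + 1) + 2,
which is the claimed formula at m = k+1.
By induction, the statement is established for all m ≥ 1.

s_m = -(-2)^(m + 1) + 2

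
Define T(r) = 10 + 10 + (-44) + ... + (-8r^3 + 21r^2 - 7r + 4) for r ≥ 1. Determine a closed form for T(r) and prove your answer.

T(r) = -r(2r^3 - 3r^2 - 5r - 4)

We claim T(r) = -r(2r^3 - 3r^2 - 5r - 4) for all r ≥ 1.
When r = 1: T(1) = 10, and the closed form gives 10. They agree.
For the inductive step, assume it holds for an arbitrary k ≥ 1, so T(k) = k(-2k^3 + 3k^2 + 5k + 4).
Then T(k+1) = T(k) + (-8k^3 - 3k^2 + 11k + 10) = (k(-2k^3 + 3k^2 + 5k + 4)) + (-8k^3 - 3k^2 + 11k + 10).
Simplifying, T(k+1) = -(k + 1)(2k^3 + 3k^2 - 5k - 10) = -(k+1)(2(k+1)^3 - 3(k+1)^2 - 5(k+1) - 4),
which is the closed form with r = k+1.
Hence, by induction on r, the claim holds for every r ≥ 1.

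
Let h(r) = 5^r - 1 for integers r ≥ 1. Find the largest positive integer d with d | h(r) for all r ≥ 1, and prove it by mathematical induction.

d = 4

Computing the first values: h(1) = 4 and h(2) = 24; gcd(4, 24) = 4, so d ≤ 4.
We prove 4 | 5^r - 1 for all r ≥ 1 by induction on r.
When r = 1: h(1) = 4 = 4·(1), so 4 | h(1).
For the inductive step, assume it holds for an arbitrary p ≥ 1, i.e. 4 | h(p). Then
5^{p+1} − 1^{p+1} = 5·5^p − 1·1^p = 5·(5^p − 1^p) + (4)·1^p. The first term is divisible by 4 by the inductive hypothesis, and the second term (4)·1^p is divisible by 4 since 4 | 4. Hence 4 | h(p+1).
By the principle of mathematical induction, the result holds for all r ≥ 1.
Therefore the largest such d is 4.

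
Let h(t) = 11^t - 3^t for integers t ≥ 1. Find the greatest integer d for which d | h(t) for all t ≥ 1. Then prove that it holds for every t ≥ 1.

d = 8

Computing the first values: h(1) = 8 and h(2) = 112; gcd(8, 112) = 8, so d ≤ 8.
We prove 8 | 11^t - 3^t for all t ≥ 1 by induction on t.
When t = 1: h(1) = 8 = 8·(1), so 8 | h(1).
Suppose the result is true for t = j, i.e. 8 | h(j). Then
11^{j+1} − 3^{j+1} = 11·11^j − 3·3^j = 11·(11^j − 3^j) + (8)·3^j. The first term is divisible by 8 by the inductive hypothesis, and the second term (8)·3^j is divisible by 8 since 8 | 8. Hence 8 | h(j+1).
This completes the induction.
Therefore the largest such d is 8.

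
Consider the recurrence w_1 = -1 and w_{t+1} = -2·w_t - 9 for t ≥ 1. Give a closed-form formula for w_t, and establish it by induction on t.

w_t = -(-2)^t - 3

Computing the first terms: w_1 = -1, w_2 = -7, w_3 = 5. This suggests w_t = -(-2)^t - 3.
Base step (t = 1): the formula gives -1 = -1 = w_1.
Suppose the result is true for t = i, so w_i = -(-2)^i - 3.
Then w_{i+1} = -2·w_i - 9 = -2·(-(-2)^i - 3) - 9 = -(-2)^(i + 1) - 3,
which is the claimed formula at t = i+1.
By induction, the statement is established for all t ≥ 1.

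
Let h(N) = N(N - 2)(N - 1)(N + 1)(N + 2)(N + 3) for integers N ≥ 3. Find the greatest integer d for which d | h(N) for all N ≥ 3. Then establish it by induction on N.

d = 720

Computing the first values: h(3) = 720 and h(4) = 5040; gcd(720, 5040) = 720, so d ≤ 720.
We prove 720 | N(N - 2)(N - 1)(N + 1)(N + 2)(N + 3) for all N ≥ 3 by induction on N.
Base step (N = 3): h(3) = 720 = 720·(1), so 720 | h(3).
Inductive step: suppose the statement holds for some i ≥ 3, i.e. 720 | h(i). Then
h(i+1) − h(i) = (i-1)·i·(i+1)·(i+2)·(i+3)·(i+4) − (i-2)·(i-1)·i·(i+1)·(i+2)·(i+3) = (i-1)·i·(i+1)·(i+2)·(i+3)·[(i+4) − (i-2)] = 6·(i-1)·i·(i+1)·(i+2)·(i+3). The product of 5 consecutive integers is divisible by (5)! = 120, so h(i+1) − h(i) is divisible by 6·120 = 720. By the inductive hypothesis 720 | h(i), hence 720 | h(i+1).
By induction, the statement is established for all N ≥ 3.
Therefore the largest such d is 720.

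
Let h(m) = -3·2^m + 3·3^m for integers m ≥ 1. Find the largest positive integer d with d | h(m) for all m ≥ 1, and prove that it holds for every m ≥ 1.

d = 3

Computing the first values: h(1) = 3 and h(2) = 15; gcd(3, 15) = 3, so d ≤ 3.
We prove 3 | -3·2^m + 3·3^m for all m ≥ 1 by induction on m.
When m = 1: h(1) = 3 = 3·(1), so 3 | h(1).
Suppose the result is true for m = j, i.e. 3 | h(j). Then
h(j+1) − 3·h(j) = (-3·2^(j+1) + 3·3^(j+1)) − 3·(-3·2^j + 3·3^j) = (-3)·2^j·(2 − 3) = (3)·2^j. Since 3 | h(j) by the inductive hypothesis, 3 | 3·h(j); and 3 | 3 since 3 = 3·1. Therefore 3 | h(j+1).
Hence, by induction on m, the claim holds for every m ≥ 1.
Therefore the largest such d is 3.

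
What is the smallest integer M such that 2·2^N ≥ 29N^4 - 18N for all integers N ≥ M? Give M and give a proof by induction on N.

M = 22

At N = 21: 4194304 < 5639571, so the inequality fails and M ≥ 22. We prove 2·2^N ≥ 29N^4 - 18N for all N ≥ 22.
Base case (N = 22): 2·2^N = 8388608 and 29N^4 - 18N = 6793028, so 8388608 ≥ 6793028.
Inductive step: assume the claim holds for N = i, so 2·2^i ≥ 29i^4 - 18i.
Then 2·2^(i + 1) = 2·(2·2^i) ≥ 2·(29i^4 - 18i).
Also, for i ≥ 22 we have 2·(29i^4 - 18i) ≥ 29(i+1)^4 - 18(i+1), since 2·(29i^4 - 18i) − (29(i+1)^4 - 18(i+1)) = 29i^4 - 116i^3 - 174i^2 - 134i - 11, which is nonnegative for all i ≥ 22.
Combining, 2·2^(i + 1) ≥ 29(i+1)^4 - 18(i+1).
Hence, by induction on N, the claim holds for every N ≥ 22.
Hence the smallest such M is 22.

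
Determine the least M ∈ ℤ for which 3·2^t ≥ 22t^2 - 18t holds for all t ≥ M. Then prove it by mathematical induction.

M = 10

At t = 9: 1536 < 1620, so the inequality fails and M ≥ 10. We prove 3·2^t ≥ 22t^2 - 18t for all t ≥ 10.
When t = 10: 3·2^t = 3072 and 22t^2 - 18t = 2020, so 3072 ≥ 2020.
Suppose the result is true for t = k, so 3·2^k ≥ 22k^2 - 18k.
Then 3·2^(k + 1) = 2·(3·2^k) ≥ 2·(22k^2 - 18k).
Also, for k ≥ 10 we have 2·(22k^2 - 18k) ≥ 22(k+1)^2 - 18(k+1), since 2·(22k^2 - 18k) − (22(k+1)^2 - 18(k+1)) = 22k^2 - 62k - 4, which is nonnegative for all k ≥ 10.
Combining, 3·2^(k + 1) ≥ 22(k+1)^2 - 18(k+1).
By the principle of mathematical induction, the result holds for all t ≥ 10.
Hence the smallest such M is 10.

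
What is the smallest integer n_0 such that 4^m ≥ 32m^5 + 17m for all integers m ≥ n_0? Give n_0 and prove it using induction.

n_0 = 12

At m = 11: 4194304 < 5153819, so the inequality fails and n_0 ≥ 12. We prove 4^m ≥ 32m^5 + 17m for all m ≥ 12.
Base case (m = 12): 4^m = 16777216 and 32m^5 + 17m = 7962828, so 16777216 ≥ 7962828.
Inductive step: suppose the statement holds for some k ≥ 12, so 4^k ≥ 32k^5 + 17k.
Then 4^(k + 1) = 4·(4^k) ≥ 4·(32k^5 + 17k).
Also, for k ≥ 12 we have 4·(32k^5 + 17k) ≥ 32(k+1)^5 + 17(k+1), since 4·(32k^5 + 17k) − (32(k+1)^5 + 17(k+1)) = 96k^5 - 160k^4 - 320k^3 - 320k^2 - 109k - 49, which is nonnegative for all k ≥ 12.
Combining, 4^(k + 1) ≥ 32(k+1)^5 + 17(k+1).
By the principle of mathematical induction, the result holds for all m ≥ 12.
Hence the smallest such n_0 is 12.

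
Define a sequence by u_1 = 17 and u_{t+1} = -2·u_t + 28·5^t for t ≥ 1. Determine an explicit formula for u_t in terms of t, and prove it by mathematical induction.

Computing the first terms: u_1 = 17, u_2 = 106, u_3 = 488. This suggests u_t = -3(-2)^(t - 1) + 4·5^t.
When t = 1: the formula gives 17 = 17 = u_1.
Suppose the result is true for t = m, so u_m = -3(-2)^(m - 1) + 4·5^m.
Then u_{m+1} = -2·u_m + 28·5^m = -2·(-3(-2)^(m - 1) + 4·5^m) + 28·5^m = -3(-2)^m + 4·5^(m + 1) = -3(-2)^((m+1) - 1) + 4·5^(m+1),
which is the claimed formula at t = m+1.
By induction, the statement is established for all t ≥ 1.

u_t = -3(-2)^(t - 1) + 4·5^t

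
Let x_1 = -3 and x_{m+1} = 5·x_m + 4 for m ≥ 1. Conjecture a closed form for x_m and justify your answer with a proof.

x_m = -2·5^(m - 1) - 1

Computing the first terms: x_1 = -3, x_2 = -11, x_3 = -51. This suggests x_m = -2·5^(m - 1) - 1.
For the base case m = 1: the formula gives -3 = -3 = x_1.
For the inductive step, assume it holds for an arbitrary j ≥ 1, so x_j = -2·5^(j - 1) - 1.
Then x_{j+1} = 5·x_j + 4 = 5·(-2·5^(j - 1) - 1) + 4 = -2·5^j - 1 = -2·5^((j+1) - 1) - 1,
which is the claimed formula at m = j+1.
This completes the induction.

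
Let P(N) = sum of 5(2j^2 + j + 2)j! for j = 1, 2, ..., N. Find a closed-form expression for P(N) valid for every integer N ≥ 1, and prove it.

We claim P(N) = (10N + 5)(N + 1)! - 5 for all N ≥ 1.
For the base case N = 1: P(1) = 25, and the closed form gives 25. They agree.
Inductive step: suppose the statement holds for some j ≥ 1, so P(j) = (10j + 5)(j + 1)! - 5.
Then P(j+1) = P(j) + (5(2j^2 + 5j + 5)(j + 1)!) = ((10j + 5)(j + 1)! - 5) + (5(2j^2 + 5j + 5)(j + 1)!).
Simplifying, P(j+1) = (10(j+1) + 5)((j+1) + 1)! - 5,
which is the closed form with N = j+1.
By the principle of mathematical induction, the result holds for all N ≥ 1.

P(N) = (10N + 5)(N + 1)! - 5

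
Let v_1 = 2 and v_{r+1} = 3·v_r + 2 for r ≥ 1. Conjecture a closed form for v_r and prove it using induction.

Computing the first terms: v_1 = 2, v_2 = 8, v_3 = 26. This suggests v_r = 3^r - 1.
Base case (r = 1): the formula gives 2 = 2 = v_1.
For the inductive step, assume it holds for an arbitrary i ≥ 1, so v_i = 3^i - 1.
Then v_{i+1} = 3·v_i + 2 = 3·(3^i - 1) + 2 = 3^(i + 1) - 1,
which is the claimed formula at r = i+1.
By induction, the statement is established for all r ≥ 1.

v_r = 3^r - 1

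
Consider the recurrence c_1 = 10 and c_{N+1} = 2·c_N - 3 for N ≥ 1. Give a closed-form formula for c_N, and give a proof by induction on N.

c_N = 7·2^(N - 1) + 3

Computing the first terms: c_1 = 10, c_2 = 17, c_3 = 31. This suggests c_N = 7·2^(N - 1) + 3.
When N = 1: the formula gives 10 = 10 = c_1.
Inductive step: assume the claim holds for N = p, so c_p = 7·2^(p - 1) + 3.
Then c_{p+1} = 2·c_p - 3 = 2·(7·2^(p - 1) + 3) - 3 = 7·2^p + 3 = 7·2^((p+1) - 1) + 3,
which is the claimed formula at N = p+1.
By induction, the statement is established for all N ≥ 1.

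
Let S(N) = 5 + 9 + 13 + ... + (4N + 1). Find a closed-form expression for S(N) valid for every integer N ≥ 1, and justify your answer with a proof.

We claim S(N) = N(2N + 3) for all N ≥ 1.
When N = 1: S(1) = 5, and the closed form gives 5. They agree.
For the inductive step, assume it holds for an arbitrary j ≥ 1, so S(j) = j(2j + 3).
Then S(j+1) = S(j) + (4j + 5) = (j(2j + 3)) + (4j + 5).
Simplifying, S(j+1) = (j + 1)(2j + 5) = (j+1)(2(j+1) + 3),
which is the closed form with N = j+1.
By the principle of mathematical induction, the result holds for all N ≥ 1.

S(N) = N(2N + 3)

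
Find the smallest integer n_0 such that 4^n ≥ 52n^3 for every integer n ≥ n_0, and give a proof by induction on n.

n_0 = 8

At n = 7: 16384 < 17836, so the inequality fails and n_0 ≥ 8. We prove 4^n ≥ 52n^3 for all n ≥ 8.
For the base case n = 8: 4^n = 65536 and 52n^3 = 26624, so 65536 ≥ 26624.
Suppose the result is true for n = m, so 4^m ≥ 52m^3.
Then 4^(m + 1) = 4·(4^m) ≥ 4·(52m^3).
Also, for m ≥ 8 we have 4·(52m^3) ≥ 52(m+1)^3, since 4 ≥ (1 + 1/m)^3 for all m ≥ 8.
Combining, 4^(m + 1) ≥ 52(m+1)^3.
This completes the induction.
Hence the smallest such n_0 is 8.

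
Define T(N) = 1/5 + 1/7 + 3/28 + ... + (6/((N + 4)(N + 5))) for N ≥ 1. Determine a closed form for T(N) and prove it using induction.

T(N) = 6N/(5(N + 5))

We claim T(N) = 6N/(5(N + 5)) for all N ≥ 1.
For the base case N = 1: T(1) = 1/5, and the closed form gives 1/5. They agree.
For the inductive step, assume it holds for an arbitrary i ≥ 1, so T(i) = 6i/(5(i + 5)).
Then T(i+1) = T(i) + (6/((i + 5)(i + 6))) = (6i/(5(i + 5))) + (6/((i + 5)(i + 6))).
Simplifying, T(i+1) = 6(i + 1)/(5(i + 6)) = 6(i+1)/(5((i+1) + 5)),
which is the closed form with N = i+1.
Hence, by induction on N, the claim holds for every N ≥ 1.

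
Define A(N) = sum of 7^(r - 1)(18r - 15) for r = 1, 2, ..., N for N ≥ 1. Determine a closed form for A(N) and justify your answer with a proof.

A(N) = 3·7^N(N - 1) + 3

We claim A(N) = 3·7^N(N - 1) + 3 for all N ≥ 1.
For the base case N = 1: A(1) = 3, and the closed form gives 3. They agree.
Inductive step: assume the claim holds for N = r, so A(r) = 3·7^r(r - 1) + 3.
Then A(r+1) = A(r) + (7^r(18r + 3)) = (3·7^r(r - 1) + 3) + (7^r(18r + 3)).
Simplifying, A(r+1) = 21·7^r·r + 3 = 3·7^(r+1)((r+1) - 1) + 3,
which is the closed form with N = r+1.
By the principle of mathematical induction, the result holds for all N ≥ 1.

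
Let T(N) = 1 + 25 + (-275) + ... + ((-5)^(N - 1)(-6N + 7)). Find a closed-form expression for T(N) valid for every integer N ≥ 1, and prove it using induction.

We claim T(N) = (-5)^N(N - 1) + 1 for all N ≥ 1.
For the base case N = 1: T(1) = 1, and the closed form gives 1. They agree.
Suppose the result is true for N = p, so T(p) = (-5)^p(p - 1) + 1.
Then T(p+1) = T(p) + ((-5)^p(-6p + 1)) = ((-5)^p(p - 1) + 1) + ((-5)^p(-6p + 1)).
Simplifying, T(p+1) = (-5)^(p + 1)p + 1 = (-5)^(p+1)((p+1) - 1) + 1,
which is the closed form with N = p+1.
Hence, by induction on N, the claim holds for every N ≥ 1.

T(N) = (-5)^N(N - 1) + 1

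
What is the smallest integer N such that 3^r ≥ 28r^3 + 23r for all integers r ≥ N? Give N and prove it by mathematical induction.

N = 10

At r = 9: 19683 < 20619, so the inequality fails and N ≥ 10. We prove 3^r ≥ 28r^3 + 23r for all r ≥ 10.
Base step (r = 10): 3^r = 59049 and 28r^3 + 23r = 28230, so 59049 ≥ 28230.
Suppose the result is true for r = p, so 3^p ≥ 28p^3 + 23p.
Then 3^(p + 1) = 3·(3^p) ≥ 3·(28p^3 + 23p).
Also, for p ≥ 10 we have 3·(28p^3 + 23p) ≥ 28(p+1)^3 + 23(p+1), since 3·(28p^3 + 23p) − (28(p+1)^3 + 23(p+1)) = 56p^3 - 84p^2 - 38p - 51, which is nonnegative for all p ≥ 10.
Combining, 3^(p + 1) ≥ 28(p+1)^3 + 23(p+1).
By induction, the statement is established for all r ≥ 10.
Hence the smallest such N is 10.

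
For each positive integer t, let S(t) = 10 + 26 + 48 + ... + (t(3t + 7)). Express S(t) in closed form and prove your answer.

We claim S(t) = t(t + 1)(t + 4) for all t ≥ 1.
Base case (t = 1): S(1) = 10, and the closed form gives 10. They agree.
Suppose the result is true for t = j, so S(j) = j(j^2 + 5j + 4).
Then S(j+1) = S(j) + ((j + 1)(3j + 10)) = (j(j^2 + 5j + 4)) + ((j + 1)(3j + 10)).
Simplifying, S(j+1) = (j + 1)(j + 2)(j + 5) = (j+1)((j+1) + 1)((j+1) + 4),
which is the closed form with t = j+1.
By induction, the statement is established for all t ≥ 1.

S(t) = t(t + 1)(t + 4)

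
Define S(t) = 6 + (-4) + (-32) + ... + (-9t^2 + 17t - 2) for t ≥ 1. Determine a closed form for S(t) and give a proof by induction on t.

S(t) = -t(3t^2 - 4t - 5)

We claim S(t) = -t(3t^2 - 4t - 5) for all t ≥ 1.
For the base case t = 1: S(1) = 6, and the closed form gives 6. They agree.
For the inductive step, assume it holds for an arbitrary k ≥ 1, so S(k) = k(-3k^2 + 4k + 5).
Then S(k+1) = S(k) + (-9k^2 - k + 6) = (k(-3k^2 + 4k + 5)) + (-9k^2 - k + 6).
Simplifying, S(k+1) = -(k + 1)(3k^2 + 2k - 6) = -(k+1)(3(k+1)^2 - 4(k+1) - 5),
which is the closed form with t = k+1.
Hence, by induction on t, the claim holds for every t ≥ 1.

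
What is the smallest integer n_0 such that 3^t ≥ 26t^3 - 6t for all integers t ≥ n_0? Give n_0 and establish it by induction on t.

n_0 = 9

At t = 8: 6561 < 13264, so the inequality fails and n_0 ≥ 9. We prove 3^t ≥ 26t^3 - 6t for all t ≥ 9.
When t = 9: 3^t = 19683 and 26t^3 - 6t = 18900, so 19683 ≥ 18900.
Suppose the result is true for t = m, so 3^m ≥ 26m^3 - 6m.
Then 3^(m + 1) = 3·(3^m) ≥ 3·(26m^3 - 6m).
Also, for m ≥ 9 we have 3·(26m^3 - 6m) ≥ 26(m+1)^3 - 6(m+1), since 3·(26m^3 - 6m) − (26(m+1)^3 - 6(m+1)) = 52m^3 - 78m^2 - 90m - 20, which is nonnegative for all m ≥ 9.
Combining, 3^(m + 1) ≥ 26(m+1)^3 - 6(m+1).
By the principle of mathematical induction, the result holds for all t ≥ 9.
Hence the smallest such n_0 is 9.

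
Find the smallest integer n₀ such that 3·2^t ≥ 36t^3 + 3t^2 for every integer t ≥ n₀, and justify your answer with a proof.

At t = 15: 98304 < 122175, so the inequality fails and n₀ ≥ 16. We prove 3·2^t ≥ 36t^3 + 3t^2 for all t ≥ 16.
When t = 16: 3·2^t = 196608 and 36t^3 + 3t^2 = 148224, so 196608 ≥ 148224.
Inductive step: suppose the statement holds for some r ≥ 16, so 3·2^r ≥ 36r^3 + 3r^2.
Then 3·2^(r + 1) = 2·(3·2^r) ≥ 2·(36r^3 + 3r^2).
Also, for r ≥ 16 we have 2·(36r^3 + 3r^2) ≥ 36(r+1)^3 + 3(r+1)^2, since 2·(36r^3 + 3r^2) − (36(r+1)^3 + 3(r+1)^2) = 36r^3 - 105r^2 - 114r - 39, which is nonnegative for all r ≥ 16.
Combining, 3·2^(r + 1) ≥ 36(r+1)^3 + 3(r+1)^2.
By the principle of mathematical induction, the result holds for all t ≥ 16.
Hence the smallest such n₀ is 16.

n₀ = 16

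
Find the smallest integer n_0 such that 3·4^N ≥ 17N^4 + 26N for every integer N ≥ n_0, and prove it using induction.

At N = 6: 12288 < 22188, so the inequality fails and n_0 ≥ 7. We prove 3·4^N ≥ 17N^4 + 26N for all N ≥ 7.
Base step (N = 7): 3·4^N = 49152 and 17N^4 + 26N = 40999, so 49152 ≥ 40999.
Inductive step: assume the claim holds for N = p, so 3·4^p ≥ 17p^4 + 26p.
Then 3·4^(p + 1) = 4·(3·4^p) ≥ 4·(17p^4 + 26p).
Also, for p ≥ 7 we have 4·(17p^4 + 26p) ≥ 17(p+1)^4 + 26(p+1), since 4·(17p^4 + 26p) − (17(p+1)^4 + 26(p+1)) = 51p^4 - 68p^3 - 102p^2 + 10p - 43, which is nonnegative for all p ≥ 7.
Combining, 3·4^(p + 1) ≥ 17(p+1)^4 + 26(p+1).
By induction, the statement is established for all N ≥ 7.
Hence the smallest such n_0 is 7.

n_0 = 7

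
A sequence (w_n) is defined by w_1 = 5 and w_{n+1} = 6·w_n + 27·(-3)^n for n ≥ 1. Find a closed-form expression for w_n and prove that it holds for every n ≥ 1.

Computing the first terms: w_1 = 5, w_2 = -51, w_3 = -63. This suggests w_n = (-3)^(n + 1) - 4·6^(n - 1).
When n = 1: the formula gives 5 = 5 = w_1.
For the inductive step, assume it holds for an arbitrary r ≥ 1, so w_r = (-3)^(r + 1) - 4·6^(r - 1).
Then w_{r+1} = 6·w_r + 27·(-3)^r = 6·((-3)^(r + 1) - 4·6^(r - 1)) + 27·(-3)^r = (-3)^(r + 2) - 4·6^r = (-3)^((r+1) + 1) - 4·6^((r+1) - 1),
which is the claimed formula at n = r+1.
By the principle of mathematical induction, the result holds for all n ≥ 1.

w_n = (-3)^(n + 1) - 4·6^(n - 1)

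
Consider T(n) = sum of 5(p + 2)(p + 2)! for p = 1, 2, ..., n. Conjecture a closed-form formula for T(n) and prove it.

We claim T(n) = 5(n + 3)! - 30 for all n ≥ 1.
For the base case n = 1: T(1) = 90, and the closed form gives 90. They agree.
Suppose the result is true for n = p, so T(p) = 5(p + 3)! - 30.
Then T(p+1) = T(p) + (5(p + 3)(p + 3)!) = (5(p + 3)! - 30) + (5(p + 3)(p + 3)!).
Simplifying, T(p+1) = 5((p+1) + 3)! - 30,
which is the closed form with n = p+1.
By the principle of mathematical induction, the result holds for all n ≥ 1.

T(n) = 5(n + 3)! - 30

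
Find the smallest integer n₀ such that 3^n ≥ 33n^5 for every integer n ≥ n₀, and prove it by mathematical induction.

At n = 15: 14348907 < 25059375, so the inequality fails and n₀ ≥ 16. We prove 3^n ≥ 33n^5 for all n ≥ 16.
Base case (n = 16): 3^n = 43046721 and 33n^5 = 34603008, so 43046721 ≥ 34603008.
Inductive step: assume the claim holds for n = i, so 3^i ≥ 33i^5.
Then 3^(i + 1) = 3·(3^i) ≥ 3·(33i^5).
Also, for i ≥ 16 we have 3·(33i^5) ≥ 33(i+1)^5, since 3 ≥ (1 + 1/i)^5 for all i ≥ 16.
Combining, 3^(i + 1) ≥ 33(i+1)^5.
This completes the induction.
Hence the smallest such n₀ is 16.

n₀ = 16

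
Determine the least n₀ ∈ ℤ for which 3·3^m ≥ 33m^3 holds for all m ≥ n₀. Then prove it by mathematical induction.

At m = 7: 6561 < 11319, so the inequality fails and n₀ ≥ 8. We prove 3·3^m ≥ 33m^3 for all m ≥ 8.
When m = 8: 3·3^m = 19683 and 33m^3 = 16896, so 19683 ≥ 16896.
Inductive step: assume the claim holds for m = r, so 3·3^r ≥ 33r^3.
Then 3·3^(r + 1) = 3·(3·3^r) ≥ 3·(33r^3).
Also, for r ≥ 8 we have 3·(33r^3) ≥ 33(r+1)^3, since 3 ≥ (1 + 1/r)^3 for all r ≥ 8.
Combining, 3·3^(r + 1) ≥ 33(r+1)^3.
By the principle of mathematical induction, the result holds for all m ≥ 8.
Hence the smallest such n₀ is 8.

n₀ = 8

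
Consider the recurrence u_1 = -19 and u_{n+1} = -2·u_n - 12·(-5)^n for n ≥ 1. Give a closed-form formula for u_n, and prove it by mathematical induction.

u_n = (-2)^(n - 1) + 4(-5)^n

Computing the first terms: u_1 = -19, u_2 = 98, u_3 = -496. This suggests u_n = (-2)^(n - 1) + 4(-5)^n.
Base case (n = 1): the formula gives -19 = -19 = u_1.
For the inductive step, assume it holds for an arbitrary p ≥ 1, so u_p = (-2)^(p - 1) + 4(-5)^p.
Then u_{p+1} = -2·u_p - 12·(-5)^p = -2·((-2)^(p - 1) + 4(-5)^p) - 12·(-5)^p = (-2)^p + 4(-5)^(p + 1) = (-2)^((p+1) - 1) + 4(-5)^(p+1),
which is the claimed formula at n = p+1.
By the principle of mathematical induction, the result holds for all n ≥ 1.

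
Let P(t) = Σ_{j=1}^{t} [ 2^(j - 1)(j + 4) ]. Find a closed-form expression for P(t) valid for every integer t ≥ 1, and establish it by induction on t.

P(t) = 2^t(t + 3) - 3

We claim P(t) = 2^t(t + 3) - 3 for all t ≥ 1.
When t = 1: P(1) = 5, and the closed form gives 5. They agree.
Inductive step: assume the claim holds for t = j, so P(j) = 2^j(j + 3) - 3.
Then P(j+1) = P(j) + (2^j(j + 5)) = (2^j(j + 3) - 3) + (2^j(j + 5)).
Simplifying, P(j+1) = 2^(j + 1)j + 2^(j + 3) - 3 = 2^(j+1)((j+1) + 3) - 3,
which is the closed form with t = j+1.
By induction, the statement is established for all t ≥ 1.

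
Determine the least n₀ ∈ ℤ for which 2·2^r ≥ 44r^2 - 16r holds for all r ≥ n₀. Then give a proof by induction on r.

n₀ = 12

At r = 11: 4096 < 5148, so the inequality fails and n₀ ≥ 12. We prove 2·2^r ≥ 44r^2 - 16r for all r ≥ 12.
Base step (r = 12): 2·2^r = 8192 and 44r^2 - 16r = 6144, so 8192 ≥ 6144.
For the inductive step, assume it holds for an arbitrary j ≥ 12, so 2·2^j ≥ 44j^2 - 16j.
Then 2·2^(j + 1) = 2·(2·2^j) ≥ 2·(44j^2 - 16j).
Also, for j ≥ 12 we have 2·(44j^2 - 16j) ≥ 44(j+1)^2 - 16(j+1), since 2·(44j^2 - 16j) − (44(j+1)^2 - 16(j+1)) = 44j^2 - 104j - 28, which is nonnegative for all j ≥ 12.
Combining, 2·2^(j + 1) ≥ 44(j+1)^2 - 16(j+1).
By the principle of mathematical induction, the result holds for all r ≥ 12.
Hence the smallest such n₀ is 12.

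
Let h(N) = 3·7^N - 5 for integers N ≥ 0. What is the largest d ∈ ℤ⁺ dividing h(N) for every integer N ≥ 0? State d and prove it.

Computing the first values: h(0) = -2 and h(1) = 16; gcd(-2, 16) = 2, so d ≤ 2.
We prove 2 | 3·7^N - 5 for all N ≥ 0 by induction on N.
Base step (N = 0): h(0) = -2 = 2·(-1), so 2 | h(0).
Suppose the result is true for N = k, i.e. 2 | h(k). Then
h(k+1) = 3·7^(k+1) - 5 = 7·(3·7^k - 5) + 30 = 7·h(k) + 30. The first term is divisible by 2 by the inductive hypothesis, and 30 is divisible by 2. Hence 2 | h(k+1).
By the principle of mathematical induction, the result holds for all N ≥ 0.
Therefore the largest such d is 2.

d = 2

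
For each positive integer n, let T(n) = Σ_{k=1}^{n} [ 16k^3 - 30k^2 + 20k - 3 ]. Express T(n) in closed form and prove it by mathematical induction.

T(n) = n(4n^3 - 2n^2 - n + 2)

We claim T(n) = n(4n^3 - 2n^2 - n + 2) for all n ≥ 1.
When n = 1: T(1) = 3, and the closed form gives 3. They agree.
Inductive step: suppose the statement holds for some k ≥ 1, so T(k) = k(4k^3 - 2k^2 - k + 2).
Then T(k+1) = T(k) + (16k^3 + 18k^2 + 8k + 3) = (k(4k^3 - 2k^2 - k + 2)) + (16k^3 + 18k^2 + 8k + 3).
Simplifying, T(k+1) = (k + 1)(4k^3 + 10k^2 + 7k + 3) = (k+1)(4(k+1)^3 - 2(k+1)^2 - (k+1) + 2),
which is the closed form with n = k+1.
By the principle of mathematical induction, the result holds for all n ≥ 1.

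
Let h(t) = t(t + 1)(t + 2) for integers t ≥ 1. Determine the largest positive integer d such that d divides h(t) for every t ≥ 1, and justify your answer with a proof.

d = 6

Computing the first values: h(1) = 6 and h(2) = 24; gcd(6, 24) = 6, so d ≤ 6.
We prove 6 | t(t + 1)(t + 2) for all t ≥ 1 by induction on t.
For the base case t = 1: h(1) = 6 = 6·(1), so 6 | h(1).
Inductive step: assume the claim holds for t = k, i.e. 6 | h(k). Then
h(k+1) − h(k) = (k+1)·(k+2)·(k+3) − k·(k+1)·(k+2) = (k+1)·(k+2)·[(k+3) − k] = 3·(k+1)·(k+2). The product of 2 consecutive integers is divisible by (2)! = 2, so h(k+1) − h(k) is divisible by 3·2 = 6. By the inductive hypothesis 6 | h(k), hence 6 | h(k+1).
By induction, the statement is established for all t ≥ 1.
Therefore the largest such d is 6.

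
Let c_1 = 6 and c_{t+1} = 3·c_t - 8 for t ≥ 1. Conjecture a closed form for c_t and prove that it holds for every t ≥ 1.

Computing the first terms: c_1 = 6, c_2 = 10, c_3 = 22. This suggests c_t = 2·3^(t - 1) + 4.
Base step (t = 1): the formula gives 6 = 6 = c_1.
Inductive step: suppose the statement holds for some i ≥ 1, so c_i = 2·3^(i - 1) + 4.
Then c_{i+1} = 3·c_i - 8 = 3·(2·3^(i - 1) + 4) - 8 = 2·3^i + 4 = 2·3^((i+1) - 1) + 4,
which is the claimed formula at t = i+1.
By the principle of mathematical induction, the result holds for all t ≥ 1.

c_t = 2·3^(t - 1) + 4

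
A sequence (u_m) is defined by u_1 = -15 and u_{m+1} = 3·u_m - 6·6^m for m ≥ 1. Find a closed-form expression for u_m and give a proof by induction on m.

Computing the first terms: u_1 = -15, u_2 = -81, u_3 = -459. This suggests u_m = -3^m - 2·6^m.
Base step (m = 1): the formula gives -15 = -15 = u_1.
For the inductive step, assume it holds for an arbitrary r ≥ 1, so u_r = -3^r - 2·6^r.
Then u_{r+1} = 3·u_r - 6·6^r = 3·(-3^r - 2·6^r) - 6·6^r = -3^(r + 1) - 2·6^(r + 1),
which is the claimed formula at m = r+1.
Hence, by induction on m, the claim holds for every m ≥ 1.

u_m = -3^m - 2·6^m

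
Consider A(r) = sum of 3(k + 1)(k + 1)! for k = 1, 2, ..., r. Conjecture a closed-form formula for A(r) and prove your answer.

We claim A(r) = 3(r + 2)! - 6 for all r ≥ 1.
Base step (r = 1): A(1) = 12, and the closed form gives 12. They agree.
Suppose the result is true for r = k, so A(k) = 3(k + 2)! - 6.
Then A(k+1) = A(k) + (3(k + 2)(k + 2)!) = (3(k + 2)! - 6) + (3(k + 2)(k + 2)!).
Simplifying, A(k+1) = 3((k+1) + 2)! - 6,
which is the closed form with r = k+1.
By the principle of mathematical induction, the result holds for all r ≥ 1.

A(r) = 3(r + 2)! - 6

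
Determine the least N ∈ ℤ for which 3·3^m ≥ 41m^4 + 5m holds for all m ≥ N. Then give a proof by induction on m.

At m = 11: 531441 < 600336, so the inequality fails and N ≥ 12. We prove 3·3^m ≥ 41m^4 + 5m for all m ≥ 12.
When m = 12: 3·3^m = 1594323 and 41m^4 + 5m = 850236, so 1594323 ≥ 850236.
Inductive step: suppose the statement holds for some p ≥ 12, so 3·3^p ≥ 41p^4 + 5p.
Then 3·3^(p + 1) = 3·(3·3^p) ≥ 3·(41p^4 + 5p).
Also, for p ≥ 12 we have 3·(41p^4 + 5p) ≥ 41(p+1)^4 + 5(p+1), since 3·(41p^4 + 5p) − (41(p+1)^4 + 5(p+1)) = 82p^4 - 164p^3 - 246p^2 - 154p - 46, which is nonnegative for all p ≥ 12.
Combining, 3·3^(p + 1) ≥ 41(p+1)^4 + 5(p+1).
By induction, the statement is established for all m ≥ 12.
Hence the smallest such N is 12.

N = 12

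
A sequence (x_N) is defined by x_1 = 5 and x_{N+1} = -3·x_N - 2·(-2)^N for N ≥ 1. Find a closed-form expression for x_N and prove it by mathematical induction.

Computing the first terms: x_1 = 5, x_2 = -11, x_3 = 25. This suggests x_N = (-2)^(N + 1) + (-3)^(N - 1).
For the base case N = 1: the formula gives 5 = 5 = x_1.
Suppose the result is true for N = j, so x_j = (-2)^(j + 1) + (-3)^(j - 1).
Then x_{j+1} = -3·x_j - 2·(-2)^j = -3·((-2)^(j + 1) + (-3)^(j - 1)) - 2·(-2)^j = (-2)^(j + 2) + (-3)^j = (-2)^((j+1) + 1) + (-3)^((j+1) - 1),
which is the claimed formula at N = j+1.
By induction, the statement is established for all N ≥ 1.

x_N = (-2)^(N + 1) + (-3)^(N - 1)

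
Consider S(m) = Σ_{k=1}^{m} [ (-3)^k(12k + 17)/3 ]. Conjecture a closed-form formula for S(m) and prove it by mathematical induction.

S(m) = (-3)^m(3m + 5) - 5

We claim S(m) = (-3)^m(3m + 5) - 5 for all m ≥ 1.
When m = 1: S(1) = -29, and the closed form gives -29. They agree.
For the inductive step, assume it holds for an arbitrary k ≥ 1, so S(k) = (-3)^k(3k + 5) - 5.
Then S(k+1) = S(k) + ((-3)^k(-12k - 29)) = ((-3)^k(3k + 5) - 5) + ((-3)^k(-12k - 29)).
Simplifying, S(k+1) = -9(-3)^k·k - 24(-3)^k - 5 = (-3)^(k+1)(3(k+1) + 5) - 5,
which is the closed form with m = k+1.
By the principle of mathematical induction, the result holds for all m ≥ 1.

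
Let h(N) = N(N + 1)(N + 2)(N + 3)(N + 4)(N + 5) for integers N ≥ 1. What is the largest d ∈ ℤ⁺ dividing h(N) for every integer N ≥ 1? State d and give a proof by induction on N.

d = 720

Computing the first values: h(1) = 720 and h(2) = 5040; gcd(720, 5040) = 720, so d ≤ 720.
We prove 720 | N(N + 1)(N + 2)(N + 3)(N + 4)(N + 5) for all N ≥ 1 by induction on N.
Base case (N = 1): h(1) = 720 = 720·(1), so 720 | h(1).
Suppose the result is true for N = r, i.e. 720 | h(r). Then
h(r+1) − h(r) = (r+1)·(r+2)·(r+3)·(r+4)·(r+5)·(r+6) − r·(r+1)·(r+2)·(r+3)·(r+4)·(r+5) = (r+1)·(r+2)·(r+3)·(r+4)·(r+5)·[(r+6) − r] = 6·(r+1)·(r+2)·(r+3)·(r+4)·(r+5). The product of 5 consecutive integers is divisible by (5)! = 120, so h(r+1) − h(r) is divisible by 6·120 = 720. By the inductive hypothesis 720 | h(r), hence 720 | h(r+1).
By the principle of mathematical induction, the result holds for all N ≥ 1.
Therefore the largest such d is 720.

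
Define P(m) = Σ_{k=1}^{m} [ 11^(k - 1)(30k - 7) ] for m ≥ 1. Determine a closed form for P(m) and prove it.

P(m) = 11^m(3m - 1) + 1

We claim P(m) = 11^m(3m - 1) + 1 for all m ≥ 1.
For the base case m = 1: P(1) = 23, and the closed form gives 23. They agree.
Inductive step: assume the claim holds for m = k, so P(k) = 11^k(3k - 1) + 1.
Then P(k+1) = P(k) + (11^k(30k + 23)) = (11^k(3k - 1) + 1) + (11^k(30k + 23)).
Simplifying, P(k+1) = 33·11^k·k + 22·11^k + 1 = 11^(k+1)(3(k+1) - 1) + 1,
which is the closed form with m = k+1.
Hence, by induction on m, the claim holds for every m ≥ 1.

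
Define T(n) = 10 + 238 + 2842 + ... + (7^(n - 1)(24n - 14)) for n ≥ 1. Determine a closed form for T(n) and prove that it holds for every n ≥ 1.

We claim T(n) = 7^n(4n - 3) + 3 for all n ≥ 1.
When n = 1: T(1) = 10, and the closed form gives 10. They agree.
Inductive step: suppose the statement holds for some k ≥ 1, so T(k) = 7^k(4k - 3) + 3.
Then T(k+1) = T(k) + (7^k(24k + 10)) = (7^k(4k - 3) + 3) + (7^k(24k + 10)).
Simplifying, T(k+1) = 28·7^k·k + 7·7^k + 3 = 7^(k+1)(4(k+1) - 3) + 3,
which is the closed form with n = k+1.
By the principle of mathematical induction, the result holds for all n ≥ 1.

T(n) = 7^n(4n - 3) + 3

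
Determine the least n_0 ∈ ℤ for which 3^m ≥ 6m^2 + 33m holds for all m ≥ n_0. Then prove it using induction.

n_0 = 6

At m = 5: 243 < 315, so the inequality fails and n_0 ≥ 6. We prove 3^m ≥ 6m^2 + 33m for all m ≥ 6.
For the base case m = 6: 3^m = 729 and 6m^2 + 33m = 414, so 729 ≥ 414.
Suppose the result is true for m = j, so 3^j ≥ 6j^2 + 33j.
Then 3^(j + 1) = 3·(3^j) ≥ 3·(6j^2 + 33j).
Also, for j ≥ 6 we have 3·(6j^2 + 33j) ≥ 6(j+1)^2 + 33(j+1), since 3·(6j^2 + 33j) − (6(j+1)^2 + 33(j+1)) = 12j^2 + 54j - 39, which is nonnegative for all j ≥ 6.
Combining, 3^(j + 1) ≥ 6(j+1)^2 + 33(j+1).
Hence, by induction on m, the claim holds for every m ≥ 6.
Hence the smallest such n_0 is 6.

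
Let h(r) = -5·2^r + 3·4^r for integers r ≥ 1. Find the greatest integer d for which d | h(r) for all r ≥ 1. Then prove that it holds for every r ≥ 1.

Computing the first values: h(1) = 2 and h(2) = 28; gcd(2, 28) = 2, so d ≤ 2.
We prove 2 | -5·2^r + 3·4^r for all r ≥ 1 by induction on r.
Base step (r = 1): h(1) = 2 = 2·(1), so 2 | h(1).
Inductive step: assume the claim holds for r = i, i.e. 2 | h(i). Then
h(i+1) − 4·h(i) = (-5·2^(i+1) + 3·4^(i+1)) − 4·(-5·2^i + 3·4^i) = (-5)·2^i·(2 − 4) = (10)·2^i. Since 2 | h(i) by the inductive hypothesis, 2 | 4·h(i); and 2 | 10 since 10 = 2·5. Therefore 2 | h(i+1).
Hence, by induction on r, the claim holds for every r ≥ 1.
Therefore the largest such d is 2.

d = 2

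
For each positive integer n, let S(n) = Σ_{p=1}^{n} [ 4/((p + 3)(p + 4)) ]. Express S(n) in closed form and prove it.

S(n) = n/(n + 4)

We claim S(n) = n/(n + 4) for all n ≥ 1.
Base step (n = 1): S(1) = 1/5, and the closed form gives 1/5. They agree.
For the inductive step, assume it holds for an arbitrary p ≥ 1, so S(p) = p/(p + 4).
Then S(p+1) = S(p) + (4/((p + 4)(p + 5))) = (p/(p + 4)) + (4/((p + 4)(p + 5))).
Simplifying, S(p+1) = (p + 1)/(p + 5) = (p+1)/((p+1) + 4),
which is the closed form with n = p+1.
Hence, by induction on n, the claim holds for every n ≥ 1.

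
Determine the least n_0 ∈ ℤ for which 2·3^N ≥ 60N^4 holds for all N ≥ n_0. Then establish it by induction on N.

At N = 12: 1062882 < 1244160, so the inequality fails and n_0 ≥ 13. We prove 2·3^N ≥ 60N^4 for all N ≥ 13.
When N = 13: 2·3^N = 3188646 and 60N^4 = 1713660, so 3188646 ≥ 1713660.
Suppose the result is true for N = r, so 2·3^r ≥ 60r^4.
Then 2·3^(r + 1) = 3·(2·3^r) ≥ 3·(60r^4).
Also, for r ≥ 13 we have 3·(60r^4) ≥ 60(r+1)^4, since 3 ≥ (1 + 1/r)^4 for all r ≥ 13.
Combining, 2·3^(r + 1) ≥ 60(r+1)^4.
This completes the induction.
Hence the smallest such n_0 is 13.

n_0 = 13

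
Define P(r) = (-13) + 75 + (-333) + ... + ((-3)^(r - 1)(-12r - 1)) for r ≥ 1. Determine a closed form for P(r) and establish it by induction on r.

P(r) = (-3)^r(3r + 1) - 1

We claim P(r) = (-3)^r(3r + 1) - 1 for all r ≥ 1.
For the base case r = 1: P(1) = -13, and the closed form gives -13. They agree.
For the inductive step, assume it holds for an arbitrary j ≥ 1, so P(j) = (-3)^j(3j + 1) - 1.
Then P(j+1) = P(j) + ((-3)^j(-12j - 13)) = ((-3)^j(3j + 1) - 1) + ((-3)^j(-12j - 13)).
Simplifying, P(j+1) = -9(-3)^j·j - 12(-3)^j - 1 = (-3)^(j+1)(3(j+1) + 1) - 1,
which is the closed form with r = j+1.
This completes the induction.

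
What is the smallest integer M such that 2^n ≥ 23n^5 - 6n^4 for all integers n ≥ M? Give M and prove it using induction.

M = 29

At n = 28: 268435456 < 392150528, so the inequality fails and M ≥ 29. We prove 2^n ≥ 23n^5 - 6n^4 for all n ≥ 29.
Base step (n = 29): 2^n = 536870912 and 23n^5 - 6n^4 = 467512741, so 536870912 ≥ 467512741.
Inductive step: assume the claim holds for n = p, so 2^p ≥ 23p^5 - 6p^4.
Then 2^(p + 1) = 2·(2^p) ≥ 2·(23p^5 - 6p^4).
Also, for p ≥ 29 we have 2·(23p^5 - 6p^4) ≥ 23(p+1)^5 - 6(p+1)^4, since 2·(23p^5 - 6p^4) − (23(p+1)^5 - 6(p+1)^4) = 23p^5 - 121p^4 - 206p^3 - 194p^2 - 91p - 17, which is nonnegative for all p ≥ 29.
Combining, 2^(p + 1) ≥ 23(p+1)^5 - 6(p+1)^4.
By induction, the statement is established for all n ≥ 29.
Hence the smallest such M is 29.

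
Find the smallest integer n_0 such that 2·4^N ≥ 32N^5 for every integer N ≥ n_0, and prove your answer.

At N = 10: 2097152 < 3200000, so the inequality fails and n_0 ≥ 11. We prove 2·4^N ≥ 32N^5 for all N ≥ 11.
When N = 11: 2·4^N = 8388608 and 32N^5 = 5153632, so 8388608 ≥ 5153632.
Inductive step: suppose the statement holds for some p ≥ 11, so 2·4^p ≥ 32p^5.
Then 2·4^(p + 1) = 4·(2·4^p) ≥ 4·(32p^5).
Also, for p ≥ 11 we have 4·(32p^5) ≥ 32(p+1)^5, since 4 ≥ (1 + 1/p)^5 for all p ≥ 11.
Combining, 2·4^(p + 1) ≥ 32(p+1)^5.
By induction, the statement is established for all N ≥ 11.
Hence the smallest such n_0 is 11.

n_0 = 11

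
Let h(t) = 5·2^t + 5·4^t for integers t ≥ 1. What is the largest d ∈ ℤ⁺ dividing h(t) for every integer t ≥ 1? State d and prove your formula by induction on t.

d = 10

Computing the first values: h(1) = 30 and h(2) = 100; gcd(30, 100) = 10, so d ≤ 10.
We prove 10 | 5·2^t + 5·4^t for all t ≥ 1 by induction on t.
For the base case t = 1: h(1) = 30 = 10·(3), so 10 | h(1).
Inductive step: suppose the statement holds for some r ≥ 1, i.e. 10 | h(r). Then
h(r+1) − 4·h(r) = (5·2^(r+1) + 5·4^(r+1)) − 4·(5·2^r + 5·4^r) = (5)·2^r·(2 − 4) = (-10)·2^r. Since 10 | h(r) by the inductive hypothesis, 10 | 4·h(r); and 10 | -10 since -10 = 10·-1. Therefore 10 | h(r+1).
By induction, the statement is established for all t ≥ 1.
Therefore the largest such d is 10.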